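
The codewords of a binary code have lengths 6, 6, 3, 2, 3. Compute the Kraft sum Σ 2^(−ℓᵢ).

0.53125

With common denominator 2^6 = 64: Σ 2^(−ℓᵢ) = 1/64 + 1/64 + 8/64 + 16/64 + 8/64 = 34/64 = 0.53125.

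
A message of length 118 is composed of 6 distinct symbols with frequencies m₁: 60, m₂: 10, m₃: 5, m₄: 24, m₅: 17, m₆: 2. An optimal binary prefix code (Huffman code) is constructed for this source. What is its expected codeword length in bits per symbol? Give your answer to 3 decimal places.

Probabilities are the counts divided by 118.
Repeatedly combine the two least-probable nodes; the expected code length is the sum of the merged weights.
merge 1/59 + 5/118 → 7/118
merge 7/118 + 5/59 → 17/118
merge 17/118 + 17/118 → 17/59
merge 12/59 + 17/59 → 29/59
merge 29/59 + 30/59 → 1
L = 7/118 + 17/118 + 17/59 + 29/59 + 1 = 117/59 ≈ 1.983 bits/symbol.

1.983 bits/symbol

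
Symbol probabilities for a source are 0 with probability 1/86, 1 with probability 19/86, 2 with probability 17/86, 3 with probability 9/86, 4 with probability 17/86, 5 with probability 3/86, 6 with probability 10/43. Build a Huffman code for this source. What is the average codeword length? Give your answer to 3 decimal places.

Repeatedly combine the two least-probable nodes; the expected code length is the sum of the merged weights.
merge 1/86 + 3/86 → 2/43
merge 2/43 + 9/86 → 13/86
merge 13/86 + 17/86 → 15/43
merge 17/86 + 19/86 → 18/43
merge 10/43 + 15/43 → 25/43
merge 18/43 + 25/43 → 1
L = 2/43 + 13/86 + 15/43 + 18/43 + 25/43 + 1 = 219/86 ≈ 2.547 bits/symbol.

2.547 bits/symbol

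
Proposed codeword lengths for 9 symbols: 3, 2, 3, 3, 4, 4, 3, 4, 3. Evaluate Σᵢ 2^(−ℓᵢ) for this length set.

With common denominator 2^4 = 16: Σ 2^(−ℓᵢ) = 2/16 + 4/16 + 2/16 + 2/16 + 1/16 + 1/16 + 2/16 + 1/16 + 2/16 = 17/16 = 1.0625.

1.0625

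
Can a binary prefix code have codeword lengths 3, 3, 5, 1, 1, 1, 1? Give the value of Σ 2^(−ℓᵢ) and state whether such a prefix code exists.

2.28125; no

With common denominator 2^5 = 32: Σ 2^(−ℓᵢ) = 4/32 + 4/32 + 1/32 + 16/32 + 16/32 + 16/32 + 16/32 = 73/32 = 2.28125.
Kraft's inequality requires Σ ≤ 1; here Σ = 2.28125 > 1, so no such prefix code exists.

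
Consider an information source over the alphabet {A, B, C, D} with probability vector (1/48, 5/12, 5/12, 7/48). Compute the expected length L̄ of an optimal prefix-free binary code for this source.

Repeatedly combine the two least-probable nodes; the expected code length is the sum of the merged weights.
merge 1/48 + 7/48 → 1/6
merge 1/6 + 5/12 → 7/12
merge 5/12 + 7/12 → 1
L = 1/6 + 7/12 + 1 = 7/4 = 1.75 bits/symbol.

1.75 bits/symbol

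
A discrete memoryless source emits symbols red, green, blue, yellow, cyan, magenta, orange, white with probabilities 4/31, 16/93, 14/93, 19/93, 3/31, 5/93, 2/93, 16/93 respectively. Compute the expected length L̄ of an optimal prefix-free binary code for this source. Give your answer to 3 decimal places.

2.871 bits/symbol

Repeatedly combine the two least-probable nodes; the expected code length is the sum of the merged weights.
merge 2/93 + 5/93 → 7/93
merge 7/93 + 3/31 → 16/93
merge 4/31 + 14/93 → 26/93
merge 16/93 + 16/93 → 32/93
merge 16/93 + 19/93 → 35/93
merge 26/93 + 32/93 → 58/93
merge 35/93 + 58/93 → 1
L = 7/93 + 16/93 + 26/93 + 32/93 + 35/93 + 58/93 + 1 = 89/31 ≈ 2.871 bits/symbol.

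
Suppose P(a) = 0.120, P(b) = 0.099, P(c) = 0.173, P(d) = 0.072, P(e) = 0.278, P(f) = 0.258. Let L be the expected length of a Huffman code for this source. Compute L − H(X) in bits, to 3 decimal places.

0.036 bits

Entropy H = −Σ p log₂ p ≈ 2.4263 bits.
Huffman merges: 9/125+99/1000→171/1000; 3/25+171/1000→291/1000; 173/1000+129/500→431/1000; 139/500+291/1000→569/1000; 431/1000+569/1000→1. L = 1231/500 ≈ 2.4620.
L − H = 2.4620 − 2.4263 = 0.036 bits.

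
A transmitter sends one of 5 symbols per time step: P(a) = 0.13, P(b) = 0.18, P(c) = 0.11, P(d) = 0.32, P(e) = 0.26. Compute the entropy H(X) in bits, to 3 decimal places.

2.210 bits

H = −Σ pᵢ log₂ pᵢ.
−0.13·log₂(0.13) = 0.3826
−0.18·log₂(0.18) = 0.4453
−0.11·log₂(0.11) = 0.3503
−0.32·log₂(0.32) = 0.5260
−0.26·log₂(0.26) = 0.5053
Sum ≈ 2.2096 → 2.210 bits.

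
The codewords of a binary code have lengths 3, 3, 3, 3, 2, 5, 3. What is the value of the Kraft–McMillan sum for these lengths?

With common denominator 2^5 = 32: Σ 2^(−ℓᵢ) = 4/32 + 4/32 + 4/32 + 4/32 + 8/32 + 1/32 + 4/32 = 29/32 = 0.90625.

0.90625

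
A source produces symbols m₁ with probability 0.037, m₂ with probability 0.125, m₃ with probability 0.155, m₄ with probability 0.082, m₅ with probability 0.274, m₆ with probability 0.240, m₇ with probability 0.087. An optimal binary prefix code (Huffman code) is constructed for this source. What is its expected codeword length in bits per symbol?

Repeatedly combine the two least-probable nodes; the expected code length is the sum of the merged weights.
merge 37/1000 + 41/500 → 119/1000
merge 87/1000 + 119/1000 → 103/500
merge 1/8 + 31/200 → 7/25
merge 103/500 + 6/25 → 223/500
merge 137/500 + 7/25 → 277/500
merge 223/500 + 277/500 → 1
L = 119/1000 + 103/500 + 7/25 + 223/500 + 277/500 + 1 = 521/200 = 2.605 bits/symbol.

2.605 bits/symbol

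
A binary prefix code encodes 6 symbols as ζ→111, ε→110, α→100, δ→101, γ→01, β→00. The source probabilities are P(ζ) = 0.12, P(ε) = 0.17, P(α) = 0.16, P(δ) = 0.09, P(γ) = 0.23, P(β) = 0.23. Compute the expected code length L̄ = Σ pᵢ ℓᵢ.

2.54 bits/symbol

L̄ = Σ pᵢ·ℓᵢ = 0.12·3 + 0.17·3 + 0.16·3 + 0.09·3 + 0.23·2 + 0.23·2 = 2.54 bits/symbol.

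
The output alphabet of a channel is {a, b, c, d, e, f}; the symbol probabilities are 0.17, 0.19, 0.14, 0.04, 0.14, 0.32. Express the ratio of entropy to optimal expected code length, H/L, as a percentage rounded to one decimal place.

96.2%

Entropy H = −Σ p log₂ p ≈ 2.3958 bits.
Huffman merges: 1/25+7/50→9/50; 7/50+17/100→31/100; 9/50+19/100→37/100; 31/100+8/25→63/100; 37/100+63/100→1. L = 249/100 ≈ 2.4900.
Efficiency = H/L = 2.3958/2.4900 = 96.2%.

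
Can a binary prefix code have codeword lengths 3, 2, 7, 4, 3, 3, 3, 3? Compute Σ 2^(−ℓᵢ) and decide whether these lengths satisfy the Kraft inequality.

With common denominator 2^7 = 128: Σ 2^(−ℓᵢ) = 16/128 + 32/128 + 1/128 + 8/128 + 16/128 + 16/128 + 16/128 + 16/128 = 121/128 = 0.9453125.
Kraft's inequality requires Σ ≤ 1; here Σ = 0.9453125 ≤ 1, so such a prefix code exists.

0.9453125; yes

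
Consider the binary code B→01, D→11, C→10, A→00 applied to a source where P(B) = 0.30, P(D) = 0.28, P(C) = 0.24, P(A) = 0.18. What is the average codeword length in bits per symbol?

2 bits/symbol

L̄ = Σ pᵢ·ℓᵢ = 0.30·2 + 0.28·2 + 0.24·2 + 0.18·2 = 2 bits/symbol.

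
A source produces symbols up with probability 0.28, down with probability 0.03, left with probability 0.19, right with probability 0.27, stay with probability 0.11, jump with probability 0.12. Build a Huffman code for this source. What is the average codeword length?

Repeatedly combine the two least-probable nodes; the expected code length is the sum of the merged weights.
merge 3/100 + 11/100 → 7/50
merge 3/25 + 7/50 → 13/50
merge 19/100 + 13/50 → 9/20
merge 27/100 + 7/25 → 11/20
merge 9/20 + 11/20 → 1
L = 7/50 + 13/50 + 9/20 + 11/20 + 1 = 12/5 = 2.4 bits/symbol.

2.4 bits/symbol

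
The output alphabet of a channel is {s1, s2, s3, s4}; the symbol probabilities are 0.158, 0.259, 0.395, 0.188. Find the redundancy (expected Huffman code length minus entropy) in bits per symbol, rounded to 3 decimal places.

Entropy H = −Σ p log₂ p ≈ 1.9080 bits.
Huffman merges: 79/500+47/250→173/500; 259/1000+173/500→121/200; 79/200+121/200→1. L = 1951/1000 ≈ 1.9510.
L − H = 1.9510 − 1.9080 = 0.043 bits.

0.043 bits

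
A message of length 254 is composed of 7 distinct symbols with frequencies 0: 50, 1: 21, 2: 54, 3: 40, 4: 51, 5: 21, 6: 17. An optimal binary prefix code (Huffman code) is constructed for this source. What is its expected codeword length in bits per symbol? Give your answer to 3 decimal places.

2.736 bits/symbol

Probabilities are the counts divided by 254.
Repeatedly combine the two least-probable nodes; the expected code length is the sum of the merged weights.
merge 17/254 + 21/254 → 19/127
merge 21/254 + 19/127 → 59/254
merge 20/127 + 25/127 → 45/127
merge 51/254 + 27/127 → 105/254
merge 59/254 + 45/127 → 149/254
merge 105/254 + 149/254 → 1
L = 19/127 + 59/254 + 45/127 + 105/254 + 149/254 + 1 = 695/254 ≈ 2.736 bits/symbol.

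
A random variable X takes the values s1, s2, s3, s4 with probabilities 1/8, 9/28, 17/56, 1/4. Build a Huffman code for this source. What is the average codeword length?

2 bits/symbol

Repeatedly combine the two least-probable nodes; the expected code length is the sum of the merged weights.
merge 1/8 + 1/4 → 3/8
merge 17/56 + 9/28 → 5/8
merge 3/8 + 5/8 → 1
L = 3/8 + 5/8 + 1 = 2 bits/symbol.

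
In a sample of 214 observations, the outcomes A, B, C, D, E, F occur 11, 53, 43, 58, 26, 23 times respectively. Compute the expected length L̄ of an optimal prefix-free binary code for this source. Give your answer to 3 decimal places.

2.439 bits/symbol

Probabilities are the counts divided by 214.
Repeatedly combine the two least-probable nodes; the expected code length is the sum of the merged weights.
merge 11/214 + 23/214 → 17/107
merge 13/107 + 17/107 → 30/107
merge 43/214 + 53/214 → 48/107
merge 29/107 + 30/107 → 59/107
merge 48/107 + 59/107 → 1
L = 17/107 + 30/107 + 48/107 + 59/107 + 1 = 261/107 ≈ 2.439 bits/symbol.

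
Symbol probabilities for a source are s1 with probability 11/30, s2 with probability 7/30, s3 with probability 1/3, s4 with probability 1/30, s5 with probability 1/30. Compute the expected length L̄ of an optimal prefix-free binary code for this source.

2 bits/symbol

Repeatedly combine the two least-probable nodes; the expected code length is the sum of the merged weights.
merge 1/30 + 1/30 → 1/15
merge 1/15 + 7/30 → 3/10
merge 3/10 + 1/3 → 19/30
merge 11/30 + 19/30 → 1
L = 1/15 + 3/10 + 19/30 + 1 = 2 bits/symbol.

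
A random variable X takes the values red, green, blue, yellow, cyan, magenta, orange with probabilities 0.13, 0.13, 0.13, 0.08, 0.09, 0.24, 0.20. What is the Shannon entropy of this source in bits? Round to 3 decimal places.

H = −Σ pᵢ log₂ pᵢ.
−0.13·log₂(0.13) = 0.3826
−0.13·log₂(0.13) = 0.3826
−0.13·log₂(0.13) = 0.3826
−0.08·log₂(0.08) = 0.2915
−0.09·log₂(0.09) = 0.3127
−0.24·log₂(0.24) = 0.4941
−0.20·log₂(0.20) = 0.4644
Sum ≈ 2.7106 → 2.711 bits.

2.711 bits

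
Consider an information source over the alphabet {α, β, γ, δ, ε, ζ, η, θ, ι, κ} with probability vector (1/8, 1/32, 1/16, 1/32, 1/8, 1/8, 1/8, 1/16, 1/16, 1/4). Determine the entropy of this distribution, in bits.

3.0625 bits

Each probability is a power of 1/2, so log₂(1/p) is an integer.
H = Σ p·log₂(1/p) = 1/8·3 + 1/32·5 + 1/16·4 + 1/32·5 + 1/8·3 + 1/8·3 + 1/8·3 + 1/16·4 + 1/16·4 + 1/4·2 = 3.0625 bits.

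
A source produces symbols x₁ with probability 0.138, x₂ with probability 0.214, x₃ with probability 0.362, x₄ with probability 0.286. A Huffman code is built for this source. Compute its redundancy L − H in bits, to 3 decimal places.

0.073 bits

Entropy H = −Σ p log₂ p ≈ 1.9175 bits.
Huffman merges: 69/500+107/500→44/125; 143/500+44/125→319/500; 181/500+319/500→1. L = 199/100 ≈ 1.9900.
L − H = 1.9900 − 1.9175 = 0.073 bits.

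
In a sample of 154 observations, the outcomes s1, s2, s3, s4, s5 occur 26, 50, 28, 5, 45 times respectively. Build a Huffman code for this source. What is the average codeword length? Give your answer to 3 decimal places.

Probabilities are the counts divided by 154.
Repeatedly combine the two least-probable nodes; the expected code length is the sum of the merged weights.
merge 5/154 + 13/77 → 31/154
merge 2/11 + 31/154 → 59/154
merge 45/154 + 25/77 → 95/154
merge 59/154 + 95/154 → 1
L = 31/154 + 59/154 + 95/154 + 1 = 339/154 ≈ 2.201 bits/symbol.

2.201 bits/symbol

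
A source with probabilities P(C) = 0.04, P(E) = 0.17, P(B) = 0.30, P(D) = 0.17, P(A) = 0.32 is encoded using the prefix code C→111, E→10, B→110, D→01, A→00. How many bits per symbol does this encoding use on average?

2.34 bits/symbol

L̄ = Σ pᵢ·ℓᵢ = 0.04·3 + 0.17·2 + 0.30·3 + 0.17·2 + 0.32·2 = 2.34 bits/symbol.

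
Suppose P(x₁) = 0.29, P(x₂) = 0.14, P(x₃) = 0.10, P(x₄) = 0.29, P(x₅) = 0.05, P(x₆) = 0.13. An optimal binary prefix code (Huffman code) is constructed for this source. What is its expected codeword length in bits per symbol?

Repeatedly combine the two least-probable nodes; the expected code length is the sum of the merged weights.
merge 1/20 + 1/10 → 3/20
merge 13/100 + 7/50 → 27/100
merge 3/20 + 27/100 → 21/50
merge 29/100 + 29/100 → 29/50
merge 21/50 + 29/50 → 1
L = 3/20 + 27/100 + 21/50 + 29/50 + 1 = 121/50 = 2.42 bits/symbol.

2.42 bits/symbol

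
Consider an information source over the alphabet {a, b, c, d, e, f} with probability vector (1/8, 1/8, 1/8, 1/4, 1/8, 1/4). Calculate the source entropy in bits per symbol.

2.5 bits

Each probability is a power of 1/2, so log₂(1/p) is an integer.
H = Σ p·log₂(1/p) = 1/8·3 + 1/8·3 + 1/8·3 + 1/4·2 + 1/8·3 + 1/4·2 = 2.5 bits.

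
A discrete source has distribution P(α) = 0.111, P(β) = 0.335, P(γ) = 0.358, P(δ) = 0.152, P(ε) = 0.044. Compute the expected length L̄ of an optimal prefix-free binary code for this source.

Repeatedly combine the two least-probable nodes; the expected code length is the sum of the merged weights.
merge 11/250 + 111/1000 → 31/200
merge 19/125 + 31/200 → 307/1000
merge 307/1000 + 67/200 → 321/500
merge 179/500 + 321/500 → 1
L = 31/200 + 307/1000 + 321/500 + 1 = 263/125 = 2.104 bits/symbol.

2.104 bits/symbol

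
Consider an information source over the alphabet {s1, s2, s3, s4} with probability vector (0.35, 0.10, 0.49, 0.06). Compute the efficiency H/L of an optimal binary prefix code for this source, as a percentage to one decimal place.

96.4%

Entropy H = −Σ p log₂ p ≈ 1.6101 bits.
Huffman merges: 3/50+1/10→4/25; 4/25+7/20→51/100; 49/100+51/100→1. L = 167/100 ≈ 1.6700.
Efficiency = H/L = 1.6101/1.6700 = 96.4%.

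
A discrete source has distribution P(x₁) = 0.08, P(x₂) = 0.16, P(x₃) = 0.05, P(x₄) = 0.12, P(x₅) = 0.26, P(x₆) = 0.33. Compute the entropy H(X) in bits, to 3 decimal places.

2.331 bits

H = −Σ pᵢ log₂ pᵢ.
−0.08·log₂(0.08) = 0.2915
−0.16·log₂(0.16) = 0.4230
−0.05·log₂(0.05) = 0.2161
−0.12·log₂(0.12) = 0.3671
−0.26·log₂(0.26) = 0.5053
−0.33·log₂(0.33) = 0.5278
Sum ≈ 2.3308 → 2.331 bits.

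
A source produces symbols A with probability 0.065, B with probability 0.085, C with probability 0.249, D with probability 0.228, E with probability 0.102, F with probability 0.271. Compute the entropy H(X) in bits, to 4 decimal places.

2.3907 bits

H = −Σ pᵢ log₂ pᵢ.
−0.065·log₂(0.065) = 0.2563
−0.085·log₂(0.085) = 0.3023
−0.249·log₂(0.249) = 0.4994
−0.228·log₂(0.228) = 0.4863
−0.102·log₂(0.102) = 0.3359
−0.271·log₂(0.271) = 0.5105
Sum ≈ 2.3907 → 2.3907 bits.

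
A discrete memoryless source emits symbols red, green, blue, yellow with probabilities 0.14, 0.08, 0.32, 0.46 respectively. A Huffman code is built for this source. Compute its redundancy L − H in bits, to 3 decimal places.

0.030 bits

Entropy H = −Σ p log₂ p ≈ 1.7300 bits.
Huffman merges: 2/25+7/50→11/50; 11/50+8/25→27/50; 23/50+27/50→1. L = 44/25 ≈ 1.7600.
L − H = 1.7600 − 1.7300 = 0.030 bits.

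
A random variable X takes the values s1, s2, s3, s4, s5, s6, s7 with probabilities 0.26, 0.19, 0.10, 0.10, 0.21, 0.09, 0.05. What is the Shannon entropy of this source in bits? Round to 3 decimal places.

H = −Σ pᵢ log₂ pᵢ.
−0.26·log₂(0.26) = 0.5053
−0.19·log₂(0.19) = 0.4552
−0.10·log₂(0.10) = 0.3322
−0.10·log₂(0.10) = 0.3322
−0.21·log₂(0.21) = 0.4728
−0.09·log₂(0.09) = 0.3127
−0.05·log₂(0.05) = 0.2161
Sum ≈ 2.6265 → 2.626 bits.

2.626 bits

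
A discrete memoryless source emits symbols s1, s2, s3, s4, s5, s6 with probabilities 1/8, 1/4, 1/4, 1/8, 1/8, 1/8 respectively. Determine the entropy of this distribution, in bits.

2.5 bits

Each probability is a power of 1/2, so log₂(1/p) is an integer.
H = Σ p·log₂(1/p) = 1/8·3 + 1/4·2 + 1/4·2 + 1/8·3 + 1/8·3 + 1/8·3 = 2.5 bits.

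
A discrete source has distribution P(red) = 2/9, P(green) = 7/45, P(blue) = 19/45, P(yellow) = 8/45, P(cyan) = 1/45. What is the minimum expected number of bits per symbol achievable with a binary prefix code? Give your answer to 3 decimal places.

2.111 bits/symbol

Repeatedly combine the two least-probable nodes; the expected code length is the sum of the merged weights.
merge 1/45 + 7/45 → 8/45
merge 8/45 + 8/45 → 16/45
merge 2/9 + 16/45 → 26/45
merge 19/45 + 26/45 → 1
L = 8/45 + 16/45 + 26/45 + 1 = 19/9 ≈ 2.111 bits/symbol.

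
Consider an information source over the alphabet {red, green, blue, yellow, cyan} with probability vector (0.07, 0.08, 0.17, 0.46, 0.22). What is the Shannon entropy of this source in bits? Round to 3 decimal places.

H = −Σ pᵢ log₂ pᵢ.
−0.07·log₂(0.07) = 0.2686
−0.08·log₂(0.08) = 0.2915
−0.17·log₂(0.17) = 0.4346
−0.46·log₂(0.46) = 0.5153
−0.22·log₂(0.22) = 0.4806
Sum ≈ 1.9906 → 1.991 bits.

1.991 bits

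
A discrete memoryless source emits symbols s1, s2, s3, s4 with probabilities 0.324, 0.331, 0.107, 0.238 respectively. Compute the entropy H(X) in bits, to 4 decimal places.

1.8927 bits

H = −Σ pᵢ log₂ pᵢ.
−0.324·log₂(0.324) = 0.5268
−0.331·log₂(0.331) = 0.5280
−0.107·log₂(0.107) = 0.3450
−0.238·log₂(0.238) = 0.4929
Sum ≈ 1.8927 → 1.8927 bits.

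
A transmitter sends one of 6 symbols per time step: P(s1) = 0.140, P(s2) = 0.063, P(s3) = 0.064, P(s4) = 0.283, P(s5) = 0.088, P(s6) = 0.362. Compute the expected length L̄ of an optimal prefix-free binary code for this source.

2.335 bits/symbol

Repeatedly combine the two least-probable nodes; the expected code length is the sum of the merged weights.
merge 63/1000 + 8/125 → 127/1000
merge 11/125 + 127/1000 → 43/200
merge 7/50 + 43/200 → 71/200
merge 283/1000 + 71/200 → 319/500
merge 181/500 + 319/500 → 1
L = 127/1000 + 43/200 + 71/200 + 319/500 + 1 = 467/200 = 2.335 bits/symbol.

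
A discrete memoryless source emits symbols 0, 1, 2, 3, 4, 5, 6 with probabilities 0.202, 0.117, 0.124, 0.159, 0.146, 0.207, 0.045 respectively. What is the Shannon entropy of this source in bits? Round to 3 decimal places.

H = −Σ pᵢ log₂ pᵢ.
−0.202·log₂(0.202) = 0.4661
−0.117·log₂(0.117) = 0.3622
−0.124·log₂(0.124) = 0.3734
−0.159·log₂(0.159) = 0.4218
−0.146·log₂(0.146) = 0.4053
−0.207·log₂(0.207) = 0.4704
−0.045·log₂(0.045) = 0.2013
Sum ≈ 2.7005 → 2.701 bits.

2.701 bits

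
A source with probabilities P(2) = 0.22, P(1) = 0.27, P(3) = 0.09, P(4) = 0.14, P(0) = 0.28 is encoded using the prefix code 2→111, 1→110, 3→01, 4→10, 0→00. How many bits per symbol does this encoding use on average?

2.49 bits/symbol

L̄ = Σ pᵢ·ℓᵢ = 0.22·3 + 0.27·3 + 0.09·2 + 0.14·2 + 0.28·2 = 2.49 bits/symbol.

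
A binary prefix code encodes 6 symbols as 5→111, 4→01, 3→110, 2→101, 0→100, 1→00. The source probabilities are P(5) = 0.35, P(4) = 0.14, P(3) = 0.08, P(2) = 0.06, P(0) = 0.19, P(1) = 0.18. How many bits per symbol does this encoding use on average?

L̄ = Σ pᵢ·ℓᵢ = 0.35·3 + 0.14·2 + 0.08·3 + 0.06·3 + 0.19·3 + 0.18·2 = 2.68 bits/symbol.

2.68 bits/symbol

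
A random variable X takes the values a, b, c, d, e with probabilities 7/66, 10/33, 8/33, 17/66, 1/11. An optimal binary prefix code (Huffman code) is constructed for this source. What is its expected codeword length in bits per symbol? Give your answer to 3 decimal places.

2.197 bits/symbol

Repeatedly combine the two least-probable nodes; the expected code length is the sum of the merged weights.
merge 1/11 + 7/66 → 13/66
merge 13/66 + 8/33 → 29/66
merge 17/66 + 10/33 → 37/66
merge 29/66 + 37/66 → 1
L = 13/66 + 29/66 + 37/66 + 1 = 145/66 ≈ 2.197 bits/symbol.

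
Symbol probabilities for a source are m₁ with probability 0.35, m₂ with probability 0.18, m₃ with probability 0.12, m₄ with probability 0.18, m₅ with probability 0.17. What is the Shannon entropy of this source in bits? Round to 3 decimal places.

2.222 bits

H = −Σ pᵢ log₂ pᵢ.
−0.35·log₂(0.35) = 0.5301
−0.18·log₂(0.18) = 0.4453
−0.12·log₂(0.12) = 0.3671
−0.18·log₂(0.18) = 0.4453
−0.17·log₂(0.17) = 0.4346
Sum ≈ 2.2224 → 2.222 bits.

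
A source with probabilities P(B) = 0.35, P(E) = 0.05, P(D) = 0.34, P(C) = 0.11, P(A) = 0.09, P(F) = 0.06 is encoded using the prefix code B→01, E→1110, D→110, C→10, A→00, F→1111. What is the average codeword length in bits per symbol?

2.56 bits/symbol

L̄ = Σ pᵢ·ℓᵢ = 0.35·2 + 0.05·4 + 0.34·3 + 0.11·2 + 0.09·2 + 0.06·4 = 2.56 bits/symbol.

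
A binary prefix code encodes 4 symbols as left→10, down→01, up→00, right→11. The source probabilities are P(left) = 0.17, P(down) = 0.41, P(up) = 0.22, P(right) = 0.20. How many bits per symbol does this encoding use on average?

2 bits/symbol

L̄ = Σ pᵢ·ℓᵢ = 0.17·2 + 0.41·2 + 0.22·2 + 0.20·2 = 2 bits/symbol.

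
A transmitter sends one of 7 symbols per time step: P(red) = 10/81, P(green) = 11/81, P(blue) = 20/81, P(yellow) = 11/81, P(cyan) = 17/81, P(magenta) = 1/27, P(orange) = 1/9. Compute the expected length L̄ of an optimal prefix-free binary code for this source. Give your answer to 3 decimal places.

2.691 bits/symbol

Repeatedly combine the two least-probable nodes; the expected code length is the sum of the merged weights.
merge 1/27 + 1/9 → 4/27
merge 10/81 + 11/81 → 7/27
merge 11/81 + 4/27 → 23/81
merge 17/81 + 20/81 → 37/81
merge 7/27 + 23/81 → 44/81
merge 37/81 + 44/81 → 1
L = 4/27 + 7/27 + 23/81 + 37/81 + 44/81 + 1 = 218/81 ≈ 2.691 bits/symbol.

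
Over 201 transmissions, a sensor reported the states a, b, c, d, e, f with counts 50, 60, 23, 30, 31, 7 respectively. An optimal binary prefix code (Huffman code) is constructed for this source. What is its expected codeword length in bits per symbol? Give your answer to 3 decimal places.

Probabilities are the counts divided by 201.
Repeatedly combine the two least-probable nodes; the expected code length is the sum of the merged weights.
merge 7/201 + 23/201 → 10/67
merge 10/67 + 10/67 → 20/67
merge 31/201 + 50/201 → 27/67
merge 20/67 + 20/67 → 40/67
merge 27/67 + 40/67 → 1
L = 10/67 + 20/67 + 27/67 + 40/67 + 1 = 164/67 ≈ 2.448 bits/symbol.

2.448 bits/symbol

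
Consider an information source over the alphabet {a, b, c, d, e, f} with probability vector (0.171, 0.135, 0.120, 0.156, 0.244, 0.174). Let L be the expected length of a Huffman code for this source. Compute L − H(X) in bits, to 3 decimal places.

0.036 bits

Entropy H = −Σ p log₂ p ≈ 2.5464 bits.
Huffman merges: 3/25+27/200→51/200; 39/250+171/1000→327/1000; 87/500+61/250→209/500; 51/200+327/1000→291/500; 209/500+291/500→1. L = 1291/500 ≈ 2.5820.
L − H = 2.5820 − 2.5464 = 0.036 bits.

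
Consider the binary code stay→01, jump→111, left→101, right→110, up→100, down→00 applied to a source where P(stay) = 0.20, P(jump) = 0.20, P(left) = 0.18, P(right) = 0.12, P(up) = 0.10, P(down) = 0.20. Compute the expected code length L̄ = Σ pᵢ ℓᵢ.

2.6 bits/symbol

L̄ = Σ pᵢ·ℓᵢ = 0.20·2 + 0.20·3 + 0.18·3 + 0.12·3 + 0.10·3 + 0.20·2 = 2.6 bits/symbol.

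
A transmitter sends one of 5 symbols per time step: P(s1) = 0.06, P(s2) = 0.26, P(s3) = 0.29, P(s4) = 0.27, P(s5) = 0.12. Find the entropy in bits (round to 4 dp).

2.1438 bits

H = −Σ pᵢ log₂ pᵢ.
−0.06·log₂(0.06) = 0.2435
−0.26·log₂(0.26) = 0.5053
−0.29·log₂(0.29) = 0.5179
−0.27·log₂(0.27) = 0.5100
−0.12·log₂(0.12) = 0.3671
Sum ≈ 2.1438 → 2.1438 bits.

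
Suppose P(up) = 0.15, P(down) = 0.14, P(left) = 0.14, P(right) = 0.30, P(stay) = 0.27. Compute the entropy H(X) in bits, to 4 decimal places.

H = −Σ pᵢ log₂ pᵢ.
−0.15·log₂(0.15) = 0.4105
−0.14·log₂(0.14) = 0.3971
−0.14·log₂(0.14) = 0.3971
−0.30·log₂(0.30) = 0.5211
−0.27·log₂(0.27) = 0.5100
Sum ≈ 2.2359 → 2.2359 bits.

2.2359 bits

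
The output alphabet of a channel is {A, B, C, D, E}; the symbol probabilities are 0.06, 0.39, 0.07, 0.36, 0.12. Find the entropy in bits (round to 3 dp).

H = −Σ pᵢ log₂ pᵢ.
−0.06·log₂(0.06) = 0.2435
−0.39·log₂(0.39) = 0.5298
−0.07·log₂(0.07) = 0.2686
−0.36·log₂(0.36) = 0.5306
−0.12·log₂(0.12) = 0.3671
Sum ≈ 1.9396 → 1.940 bits.

1.940 bits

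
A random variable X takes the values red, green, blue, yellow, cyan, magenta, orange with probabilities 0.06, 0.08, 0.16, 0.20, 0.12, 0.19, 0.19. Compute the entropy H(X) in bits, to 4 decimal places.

2.7000 bits

H = −Σ pᵢ log₂ pᵢ.
−0.06·log₂(0.06) = 0.2435
−0.08·log₂(0.08) = 0.2915
−0.16·log₂(0.16) = 0.4230
−0.20·log₂(0.20) = 0.4644
−0.12·log₂(0.12) = 0.3671
−0.19·log₂(0.19) = 0.4552
−0.19·log₂(0.19) = 0.4552
Sum ≈ 2.7000 → 2.7000 bits.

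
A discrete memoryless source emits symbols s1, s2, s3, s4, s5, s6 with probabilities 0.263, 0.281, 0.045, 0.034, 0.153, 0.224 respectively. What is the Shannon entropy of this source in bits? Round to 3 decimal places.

2.286 bits

H = −Σ pᵢ log₂ pᵢ.
−0.263·log₂(0.263) = 0.5068
−0.281·log₂(0.281) = 0.5146
−0.045·log₂(0.045) = 0.2013
−0.034·log₂(0.034) = 0.1659
−0.153·log₂(0.153) = 0.4144
−0.224·log₂(0.224) = 0.4835
Sum ≈ 2.2864 → 2.286 bits.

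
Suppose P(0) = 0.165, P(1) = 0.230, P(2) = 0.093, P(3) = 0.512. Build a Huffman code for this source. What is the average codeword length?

1.746 bits/symbol

Repeatedly combine the two least-probable nodes; the expected code length is the sum of the merged weights.
merge 93/1000 + 33/200 → 129/500
merge 23/100 + 129/500 → 61/125
merge 61/125 + 64/125 → 1
L = 129/500 + 61/125 + 1 = 873/500 = 1.746 bits/symbol.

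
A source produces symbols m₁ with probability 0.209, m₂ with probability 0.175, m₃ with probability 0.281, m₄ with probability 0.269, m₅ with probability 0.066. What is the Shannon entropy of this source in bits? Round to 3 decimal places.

2.195 bits

H = −Σ pᵢ log₂ pᵢ.
−0.209·log₂(0.209) = 0.4720
−0.175·log₂(0.175) = 0.4401
−0.281·log₂(0.281) = 0.5146
−0.269·log₂(0.269) = 0.5096
−0.066·log₂(0.066) = 0.2588
Sum ≈ 2.1951 → 2.195 bits.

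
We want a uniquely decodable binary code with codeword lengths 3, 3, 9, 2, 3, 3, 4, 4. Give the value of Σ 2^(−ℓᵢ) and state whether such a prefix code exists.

With common denominator 2^9 = 512: Σ 2^(−ℓᵢ) = 64/512 + 64/512 + 1/512 + 128/512 + 64/512 + 64/512 + 32/512 + 32/512 = 449/512 = 0.876953125.
Kraft's inequality requires Σ ≤ 1; here Σ = 0.876953125 ≤ 1, so such a prefix code exists.

0.876953125; yes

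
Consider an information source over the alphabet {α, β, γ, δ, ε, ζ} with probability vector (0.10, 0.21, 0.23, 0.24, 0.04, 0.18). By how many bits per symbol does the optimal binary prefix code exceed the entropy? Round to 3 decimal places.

0.042 bits

Entropy H = −Σ p log₂ p ≈ 2.4179 bits.
Huffman merges: 1/25+1/10→7/50; 7/50+9/50→8/25; 21/100+23/100→11/25; 6/25+8/25→14/25; 11/25+14/25→1. L = 123/50 ≈ 2.4600.
L − H = 2.4600 − 2.4179 = 0.042 bits.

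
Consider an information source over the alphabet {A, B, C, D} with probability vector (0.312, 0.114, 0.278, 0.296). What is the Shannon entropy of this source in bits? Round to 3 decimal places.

H = −Σ pᵢ log₂ pᵢ.
−0.312·log₂(0.312) = 0.5243
−0.114·log₂(0.114) = 0.3571
−0.278·log₂(0.278) = 0.5134
−0.296·log₂(0.296) = 0.5199
Sum ≈ 1.9147 → 1.915 bits.

1.915 bits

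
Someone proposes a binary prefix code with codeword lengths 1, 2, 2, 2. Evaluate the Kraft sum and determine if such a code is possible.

1.25; no

With common denominator 2^2 = 4: Σ 2^(−ℓᵢ) = 2/4 + 1/4 + 1/4 + 1/4 = 5/4 = 1.25.
Kraft's inequality requires Σ ≤ 1; here Σ = 1.25 > 1, so no such prefix code exists.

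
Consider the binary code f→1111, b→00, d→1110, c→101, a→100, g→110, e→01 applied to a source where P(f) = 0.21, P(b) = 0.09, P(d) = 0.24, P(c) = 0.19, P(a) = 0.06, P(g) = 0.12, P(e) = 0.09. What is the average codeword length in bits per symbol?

3.27 bits/symbol

L̄ = Σ pᵢ·ℓᵢ = 0.21·4 + 0.09·2 + 0.24·4 + 0.19·3 + 0.06·3 + 0.12·3 + 0.09·2 = 3.27 bits/symbol.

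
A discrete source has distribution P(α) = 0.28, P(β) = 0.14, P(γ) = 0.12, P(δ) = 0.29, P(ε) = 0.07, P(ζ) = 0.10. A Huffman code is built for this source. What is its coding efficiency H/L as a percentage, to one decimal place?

98.6%

Entropy H = −Σ p log₂ p ≈ 2.3970 bits.
Huffman merges: 7/100+1/10→17/100; 3/25+7/50→13/50; 17/100+13/50→43/100; 7/25+29/100→57/100; 43/100+57/100→1. L = 243/100 ≈ 2.4300.
Efficiency = H/L = 2.3970/2.4300 = 98.6%.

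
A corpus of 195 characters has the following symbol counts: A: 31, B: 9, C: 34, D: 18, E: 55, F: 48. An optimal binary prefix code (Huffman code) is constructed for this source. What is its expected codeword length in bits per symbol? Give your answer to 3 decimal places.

Probabilities are the counts divided by 195.
Repeatedly combine the two least-probable nodes; the expected code length is the sum of the merged weights.
merge 3/65 + 6/65 → 9/65
merge 9/65 + 31/195 → 58/195
merge 34/195 + 16/65 → 82/195
merge 11/39 + 58/195 → 113/195
merge 82/195 + 113/195 → 1
L = 9/65 + 58/195 + 82/195 + 113/195 + 1 = 95/39 ≈ 2.436 bits/symbol.

2.436 bits/symbol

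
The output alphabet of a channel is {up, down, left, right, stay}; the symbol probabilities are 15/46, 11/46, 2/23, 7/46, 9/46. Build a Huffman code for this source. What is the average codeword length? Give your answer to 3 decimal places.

Repeatedly combine the two least-probable nodes; the expected code length is the sum of the merged weights.
merge 2/23 + 7/46 → 11/46
merge 9/46 + 11/46 → 10/23
merge 11/46 + 15/46 → 13/23
merge 10/23 + 13/23 → 1
L = 11/46 + 10/23 + 13/23 + 1 = 103/46 ≈ 2.239 bits/symbol.

2.239 bits/symbol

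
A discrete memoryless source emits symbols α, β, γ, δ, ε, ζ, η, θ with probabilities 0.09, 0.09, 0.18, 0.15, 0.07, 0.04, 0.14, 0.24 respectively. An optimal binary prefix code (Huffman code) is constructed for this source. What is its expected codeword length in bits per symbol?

Repeatedly combine the two least-probable nodes; the expected code length is the sum of the merged weights.
merge 1/25 + 7/100 → 11/100
merge 9/100 + 9/100 → 9/50
merge 11/100 + 7/50 → 1/4
merge 3/20 + 9/50 → 33/100
merge 9/50 + 6/25 → 21/50
merge 1/4 + 33/100 → 29/50
merge 21/50 + 29/50 → 1
L = 11/100 + 9/50 + 1/4 + 33/100 + 21/50 + 29/50 + 1 = 287/100 = 2.87 bits/symbol.

2.87 bits/symbol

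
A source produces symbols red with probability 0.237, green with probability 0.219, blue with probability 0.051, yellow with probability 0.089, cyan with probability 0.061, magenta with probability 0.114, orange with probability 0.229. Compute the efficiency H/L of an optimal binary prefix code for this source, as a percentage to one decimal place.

98.6%

Entropy H = −Σ p log₂ p ≈ 2.5919 bits.
Huffman merges: 51/1000+61/1000→14/125; 89/1000+14/125→201/1000; 57/500+201/1000→63/200; 219/1000+229/1000→56/125; 237/1000+63/200→69/125; 56/125+69/125→1. L = 657/250 ≈ 2.6280.
Efficiency = H/L = 2.5919/2.6280 = 98.6%.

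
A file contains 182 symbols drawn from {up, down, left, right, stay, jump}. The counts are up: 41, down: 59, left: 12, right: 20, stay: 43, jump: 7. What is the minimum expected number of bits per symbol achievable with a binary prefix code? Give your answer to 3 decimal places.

Probabilities are the counts divided by 182.
Repeatedly combine the two least-probable nodes; the expected code length is the sum of the merged weights.
merge 1/26 + 6/91 → 19/182
merge 19/182 + 10/91 → 3/14
merge 3/14 + 41/182 → 40/91
merge 43/182 + 59/182 → 51/91
merge 40/91 + 51/91 → 1
L = 19/182 + 3/14 + 40/91 + 51/91 + 1 = 211/91 ≈ 2.319 bits/symbol.

2.319 bits/symbol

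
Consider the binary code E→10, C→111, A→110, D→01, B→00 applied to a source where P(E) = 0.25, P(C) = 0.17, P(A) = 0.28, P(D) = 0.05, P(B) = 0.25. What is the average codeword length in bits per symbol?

2.45 bits/symbol

L̄ = Σ pᵢ·ℓᵢ = 0.25·2 + 0.17·3 + 0.28·3 + 0.05·2 + 0.25·2 = 2.45 bits/symbol.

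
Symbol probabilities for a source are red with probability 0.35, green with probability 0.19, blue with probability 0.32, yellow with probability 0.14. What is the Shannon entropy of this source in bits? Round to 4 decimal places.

1.9085 bits

H = −Σ pᵢ log₂ pᵢ.
−0.35·log₂(0.35) = 0.5301
−0.19·log₂(0.19) = 0.4552
−0.32·log₂(0.32) = 0.5260
−0.14·log₂(0.14) = 0.3971
Sum ≈ 1.9085 → 1.9085 bits.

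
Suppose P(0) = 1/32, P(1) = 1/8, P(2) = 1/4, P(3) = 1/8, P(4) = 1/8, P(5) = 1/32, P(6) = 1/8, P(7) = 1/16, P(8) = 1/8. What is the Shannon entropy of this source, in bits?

2.9375 bits

Each probability is a power of 1/2, so log₂(1/p) is an integer.
H = Σ p·log₂(1/p) = 1/32·5 + 1/8·3 + 1/4·2 + 1/8·3 + 1/8·3 + 1/32·5 + 1/8·3 + 1/16·4 + 1/8·3 = 2.9375 bits.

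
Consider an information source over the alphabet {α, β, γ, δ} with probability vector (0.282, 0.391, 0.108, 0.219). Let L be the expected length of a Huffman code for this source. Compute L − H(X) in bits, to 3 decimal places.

Entropy H = −Σ p log₂ p ≈ 1.8713 bits.
Huffman merges: 27/250+219/1000→327/1000; 141/500+327/1000→609/1000; 391/1000+609/1000→1. L = 242/125 ≈ 1.9360.
L − H = 1.9360 − 1.8713 = 0.065 bits.

0.065 bits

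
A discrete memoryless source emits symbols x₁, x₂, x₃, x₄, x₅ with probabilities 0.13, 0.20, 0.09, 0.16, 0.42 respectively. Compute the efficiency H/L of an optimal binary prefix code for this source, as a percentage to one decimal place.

Entropy H = −Σ p log₂ p ≈ 2.1083 bits.
Huffman merges: 9/100+13/100→11/50; 4/25+1/5→9/25; 11/50+9/25→29/50; 21/50+29/50→1. L = 54/25 ≈ 2.1600.
Efficiency = H/L = 2.1083/2.1600 = 97.6%.

97.6%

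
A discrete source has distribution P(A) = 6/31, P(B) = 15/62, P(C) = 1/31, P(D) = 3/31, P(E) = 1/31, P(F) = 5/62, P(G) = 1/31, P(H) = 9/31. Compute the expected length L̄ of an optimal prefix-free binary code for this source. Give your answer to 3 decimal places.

Repeatedly combine the two least-probable nodes; the expected code length is the sum of the merged weights.
merge 1/31 + 1/31 → 2/31
merge 1/31 + 2/31 → 3/31
merge 5/62 + 3/31 → 11/62
merge 3/31 + 11/62 → 17/62
merge 6/31 + 15/62 → 27/62
merge 17/62 + 9/31 → 35/62
merge 27/62 + 35/62 → 1
L = 2/31 + 3/31 + 11/62 + 17/62 + 27/62 + 35/62 + 1 = 81/31 ≈ 2.613 bits/symbol.

2.613 bits/symbol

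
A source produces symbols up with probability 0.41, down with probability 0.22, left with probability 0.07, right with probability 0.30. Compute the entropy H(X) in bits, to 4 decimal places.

H = −Σ pᵢ log₂ pᵢ.
−0.41·log₂(0.41) = 0.5274
−0.22·log₂(0.22) = 0.4806
−0.07·log₂(0.07) = 0.2686
−0.30·log₂(0.30) = 0.5211
Sum ≈ 1.7976 → 1.7976 bits.

1.7976 bits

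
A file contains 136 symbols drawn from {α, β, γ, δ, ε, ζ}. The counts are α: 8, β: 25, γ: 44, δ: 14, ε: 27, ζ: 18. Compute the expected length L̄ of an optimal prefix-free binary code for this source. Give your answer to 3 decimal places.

2.456 bits/symbol

Probabilities are the counts divided by 136.
Repeatedly combine the two least-probable nodes; the expected code length is the sum of the merged weights.
merge 1/17 + 7/68 → 11/68
merge 9/68 + 11/68 → 5/17
merge 25/136 + 27/136 → 13/34
merge 5/17 + 11/34 → 21/34
merge 13/34 + 21/34 → 1
L = 11/68 + 5/17 + 13/34 + 21/34 + 1 = 167/68 ≈ 2.456 bits/symbol.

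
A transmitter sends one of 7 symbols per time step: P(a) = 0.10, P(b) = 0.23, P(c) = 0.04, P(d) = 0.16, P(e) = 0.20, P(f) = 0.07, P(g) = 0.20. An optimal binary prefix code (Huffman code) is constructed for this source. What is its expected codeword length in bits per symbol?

2.68 bits/symbol

Repeatedly combine the two least-probable nodes; the expected code length is the sum of the merged weights.
merge 1/25 + 7/100 → 11/100
merge 1/10 + 11/100 → 21/100
merge 4/25 + 1/5 → 9/25
merge 1/5 + 21/100 → 41/100
merge 23/100 + 9/25 → 59/100
merge 41/100 + 59/100 → 1
L = 11/100 + 21/100 + 9/25 + 41/100 + 59/100 + 1 = 67/25 = 2.68 bits/symbol.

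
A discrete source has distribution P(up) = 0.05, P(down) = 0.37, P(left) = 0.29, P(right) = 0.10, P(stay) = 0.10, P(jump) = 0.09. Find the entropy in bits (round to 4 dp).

2.2418 bits

H = −Σ pᵢ log₂ pᵢ.
−0.05·log₂(0.05) = 0.2161
−0.37·log₂(0.37) = 0.5307
−0.29·log₂(0.29) = 0.5179
−0.10·log₂(0.10) = 0.3322
−0.10·log₂(0.10) = 0.3322
−0.09·log₂(0.09) = 0.3127
Sum ≈ 2.2418 → 2.2418 bits.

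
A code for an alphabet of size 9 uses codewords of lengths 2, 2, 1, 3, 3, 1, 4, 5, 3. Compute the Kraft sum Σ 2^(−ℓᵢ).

1.96875

With common denominator 2^5 = 32: Σ 2^(−ℓᵢ) = 8/32 + 8/32 + 16/32 + 4/32 + 4/32 + 16/32 + 2/32 + 1/32 + 4/32 = 63/32 = 1.96875.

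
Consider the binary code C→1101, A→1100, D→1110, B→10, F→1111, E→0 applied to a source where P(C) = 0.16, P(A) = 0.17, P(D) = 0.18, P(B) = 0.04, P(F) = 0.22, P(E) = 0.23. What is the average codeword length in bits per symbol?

3.23 bits/symbol

L̄ = Σ pᵢ·ℓᵢ = 0.16·4 + 0.17·4 + 0.18·4 + 0.04·2 + 0.22·4 + 0.23·1 = 3.23 bits/symbol.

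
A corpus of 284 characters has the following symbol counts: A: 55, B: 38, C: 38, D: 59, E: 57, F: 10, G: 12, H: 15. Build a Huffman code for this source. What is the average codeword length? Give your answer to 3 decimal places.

Probabilities are the counts divided by 284.
Repeatedly combine the two least-probable nodes; the expected code length is the sum of the merged weights.
merge 5/142 + 3/71 → 11/142
merge 15/284 + 11/142 → 37/284
merge 37/284 + 19/142 → 75/284
merge 19/142 + 55/284 → 93/284
merge 57/284 + 59/284 → 29/71
merge 75/284 + 93/284 → 42/71
merge 29/71 + 42/71 → 1
L = 11/142 + 37/284 + 75/284 + 93/284 + 29/71 + 42/71 + 1 = 795/284 ≈ 2.799 bits/symbol.

2.799 bits/symbol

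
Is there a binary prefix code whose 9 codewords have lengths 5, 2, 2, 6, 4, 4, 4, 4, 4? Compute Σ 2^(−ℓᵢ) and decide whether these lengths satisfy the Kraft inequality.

0.859375; yes

With common denominator 2^6 = 64: Σ 2^(−ℓᵢ) = 2/64 + 16/64 + 16/64 + 1/64 + 4/64 + 4/64 + 4/64 + 4/64 + 4/64 = 55/64 = 0.859375.
Kraft's inequality requires Σ ≤ 1; here Σ = 0.859375 ≤ 1, so such a prefix code exists.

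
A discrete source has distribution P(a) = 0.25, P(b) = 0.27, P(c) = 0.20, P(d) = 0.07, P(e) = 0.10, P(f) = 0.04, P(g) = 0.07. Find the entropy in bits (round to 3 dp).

2.529 bits

H = −Σ pᵢ log₂ pᵢ.
−0.25·log₂(0.25) = 0.5000
−0.27·log₂(0.27) = 0.5100
−0.20·log₂(0.20) = 0.4644
−0.07·log₂(0.07) = 0.2686
−0.10·log₂(0.10) = 0.3322
−0.04·log₂(0.04) = 0.1858
−0.07·log₂(0.07) = 0.2686
Sum ≈ 2.5295 → 2.529 bits.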